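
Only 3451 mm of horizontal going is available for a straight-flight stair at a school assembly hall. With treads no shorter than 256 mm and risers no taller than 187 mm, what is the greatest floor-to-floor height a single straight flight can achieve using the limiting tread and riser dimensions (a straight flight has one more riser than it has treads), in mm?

3451 / 256 = 13.48, so 13 treads fit.
Risers = treads + 1 = 14.
Maximum height = 14 × 187 = 2618 mm.

2618 mm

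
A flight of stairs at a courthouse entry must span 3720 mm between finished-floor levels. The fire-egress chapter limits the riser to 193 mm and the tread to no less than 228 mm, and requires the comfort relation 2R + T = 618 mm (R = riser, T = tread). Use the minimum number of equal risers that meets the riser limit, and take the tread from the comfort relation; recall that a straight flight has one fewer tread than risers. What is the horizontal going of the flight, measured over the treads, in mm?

3720 / 193 = 19.27, so 20 risers are needed.
Riser R = 3720 / 20 = 186 mm, within the 193 mm limit.
From 2R + T = 618: T = 618 − 372 = 246 mm.
Treads = 20 − 1 = 19; going = 19 × 246 = 4674 mm.

4674 mm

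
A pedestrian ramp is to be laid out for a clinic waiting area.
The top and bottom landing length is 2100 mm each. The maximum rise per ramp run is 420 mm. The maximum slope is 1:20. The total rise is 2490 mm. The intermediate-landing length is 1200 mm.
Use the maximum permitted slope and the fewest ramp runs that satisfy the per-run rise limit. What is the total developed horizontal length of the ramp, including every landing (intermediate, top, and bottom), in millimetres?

60000 mm

2490 / 420 = 5.93, so 6 ramp runs are needed. That means 5 intermediate landings.
Horizontal run for 2490 mm of rise at 1:20 is 2490 × 20 = 49800 mm.
Intermediate landings: 5 × 1200 = 6000 mm.
Top and bottom landings: 2 × 2100 = 4200 mm.
Total = 49800 + 6000 + 4200 = 60000 mm.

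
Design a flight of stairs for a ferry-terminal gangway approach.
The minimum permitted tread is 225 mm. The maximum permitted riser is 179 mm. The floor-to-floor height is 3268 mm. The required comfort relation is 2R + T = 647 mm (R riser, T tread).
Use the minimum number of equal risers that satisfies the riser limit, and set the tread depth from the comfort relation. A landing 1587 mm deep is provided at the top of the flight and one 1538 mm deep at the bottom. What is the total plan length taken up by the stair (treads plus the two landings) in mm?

8579 mm

⌈3268/179⌉ = 19 risers.
Riser R = 3268 / 19 = 172 mm, within the 179 mm limit.
T = 647 − 2·172 = 303 mm, which satisfies the 225 mm minimum.
Treads = 19 − 1 = 18; going = 18 × 303 = 5454 mm.
Add landings: 5454 + 1587 + 1538 = 8579 mm.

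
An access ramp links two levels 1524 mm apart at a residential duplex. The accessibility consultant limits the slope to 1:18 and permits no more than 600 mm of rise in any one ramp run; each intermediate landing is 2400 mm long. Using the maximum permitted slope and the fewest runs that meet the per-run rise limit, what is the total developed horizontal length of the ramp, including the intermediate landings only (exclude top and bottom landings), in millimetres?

32232 mm

1524 / 600 = 2.540 → round up to 3 ramp runs. That means 2 intermediate landings.
Horizontal run for 1524 mm of rise at 1:18 is 1524 × 18 = 27432 mm.
Intermediate landings: 2 × 2400 = 4800 mm.
Developed length = 27432 + 4800 = 32232 mm.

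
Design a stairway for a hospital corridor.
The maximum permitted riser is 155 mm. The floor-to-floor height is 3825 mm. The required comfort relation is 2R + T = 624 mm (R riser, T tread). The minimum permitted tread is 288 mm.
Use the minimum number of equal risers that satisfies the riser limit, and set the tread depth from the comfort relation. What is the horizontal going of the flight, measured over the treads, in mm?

7632 mm

At most 155 each: 3825/155 = 24.68, giving 25 risers.
Each riser is 3825/25 = 153 mm (≤ 155 mm).
From 2R + T = 624: T = 624 − 306 = 318 mm.
Treads = 25 − 1 = 24; going = 24 × 318 = 7632 mm.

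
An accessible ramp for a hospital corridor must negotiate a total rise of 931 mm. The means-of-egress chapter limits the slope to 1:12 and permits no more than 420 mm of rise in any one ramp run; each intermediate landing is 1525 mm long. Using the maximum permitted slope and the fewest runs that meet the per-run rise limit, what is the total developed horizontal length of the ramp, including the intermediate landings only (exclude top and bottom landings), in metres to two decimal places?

14.22 m

At most 420 each: 931/420 = 2.22, giving 3 ramp runs. That means 2 intermediate landings.
Ramp run (horizontal) at 1:12: 931 × 12 = 11172 mm.
Intermediate landings: 2 × 1525 = 3050 mm.
Developed length = 11172 + 3050 = 14222 mm.
= 14.22 m.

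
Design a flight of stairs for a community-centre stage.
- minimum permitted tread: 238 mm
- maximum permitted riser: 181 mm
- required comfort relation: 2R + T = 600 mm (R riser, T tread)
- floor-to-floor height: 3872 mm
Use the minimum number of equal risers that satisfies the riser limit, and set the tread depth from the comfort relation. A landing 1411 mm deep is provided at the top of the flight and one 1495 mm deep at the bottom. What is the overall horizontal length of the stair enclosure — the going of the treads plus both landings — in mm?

⌈3872/181⌉ = 22 risers.
Riser R = 3872 / 22 = 176 mm, within the 181 mm limit.
Tread T = 600 − 2 × 176 = 248 mm (≥ 238 mm).
Treads = 22 − 1 = 21; going = 21 × 248 = 5208 mm.
Enclosure = 5208 + 1411 + 1495 = 8114 mm.

8114 mm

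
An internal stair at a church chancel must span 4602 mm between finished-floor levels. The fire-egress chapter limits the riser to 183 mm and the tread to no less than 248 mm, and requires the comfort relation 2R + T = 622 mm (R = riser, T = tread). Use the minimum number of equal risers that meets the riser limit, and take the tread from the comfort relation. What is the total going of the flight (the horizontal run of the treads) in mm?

6700 mm

At most 183 each: 4602/183 = 25.15, giving 26 risers.
Riser R = 4602 / 26 = 177 mm, within the 183 mm limit.
From 2R + T = 622: T = 622 − 354 = 268 mm.
26 risers give 25 treads; going = 25 × 268 = 6700 mm.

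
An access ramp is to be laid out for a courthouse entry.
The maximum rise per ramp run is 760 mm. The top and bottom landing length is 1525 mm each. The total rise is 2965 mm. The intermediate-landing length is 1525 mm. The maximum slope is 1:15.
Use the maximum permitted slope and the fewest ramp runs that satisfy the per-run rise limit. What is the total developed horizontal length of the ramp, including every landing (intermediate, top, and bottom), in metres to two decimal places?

2965 / 760 = 3.901 → round up to 4 ramp runs. That means 3 intermediate landings.
Horizontal run for 2965 mm of rise at 1:15 is 2965 × 15 = 44475 mm.
Intermediate landings: 3 × 1525 = 4575 mm.
Top and bottom landings: 2 × 1525 = 3050 mm.
Total = 44475 + 4575 + 3050 = 52100 mm.
= 52.10 m.

52.10 m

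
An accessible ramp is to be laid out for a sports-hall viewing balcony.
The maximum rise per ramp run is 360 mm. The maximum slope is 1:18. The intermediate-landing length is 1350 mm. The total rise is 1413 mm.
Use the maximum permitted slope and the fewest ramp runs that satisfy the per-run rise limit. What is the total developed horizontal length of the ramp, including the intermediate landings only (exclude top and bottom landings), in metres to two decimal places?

29.48 m

At most 360 each: 1413/360 = 3.92, giving 4 ramp runs. That means 3 intermediate landings.
Ramp run (horizontal) at 1:18: 1413 × 18 = 25434 mm.
3 intermediate landings contribute 3 × 1350 = 4050 mm.
Developed length = 25434 + 4050 = 29484 mm.
= 29.48 m.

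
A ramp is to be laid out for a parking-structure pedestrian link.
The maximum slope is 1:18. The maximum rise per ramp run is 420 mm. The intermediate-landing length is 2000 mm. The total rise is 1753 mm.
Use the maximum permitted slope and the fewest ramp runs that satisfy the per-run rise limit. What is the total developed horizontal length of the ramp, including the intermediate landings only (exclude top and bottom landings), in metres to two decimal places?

1753 / 420 = 4.17, so 5 ramp runs are needed. That means 4 intermediate landings.
Ramp run (horizontal) at 1:18: 1753 × 18 = 31554 mm.
Intermediate landings: 4 × 2000 = 8000 mm.
Total developed length = 31554 + 8000 = 39554 mm.
= 39.55 m.

39.55 m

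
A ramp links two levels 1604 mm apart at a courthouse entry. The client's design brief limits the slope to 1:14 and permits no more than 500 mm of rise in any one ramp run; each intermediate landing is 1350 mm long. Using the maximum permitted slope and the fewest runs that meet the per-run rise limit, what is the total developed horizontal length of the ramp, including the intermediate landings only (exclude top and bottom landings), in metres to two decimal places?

26.51 m

At most 500 each: 1604/500 = 3.21, giving 4 ramp runs. That means 3 intermediate landings.
Ramp run (horizontal) at 1:14: 1604 × 14 = 22456 mm.
3 intermediate landings contribute 3 × 1350 = 4050 mm.
Developed length = 22456 + 4050 = 26506 mm.
= 26.51 m.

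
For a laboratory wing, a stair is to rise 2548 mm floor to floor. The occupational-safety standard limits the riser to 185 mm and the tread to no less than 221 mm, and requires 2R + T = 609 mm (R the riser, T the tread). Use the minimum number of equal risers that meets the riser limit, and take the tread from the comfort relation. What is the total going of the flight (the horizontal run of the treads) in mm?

At most 185 each: 2548/185 = 13.77, giving 14 risers.
R = 2548 ÷ 14 = 182 mm.
T = 609 − 2·182 = 245 mm, which satisfies the 221 mm minimum.
14 risers give 13 treads; going = 13 × 245 = 3185 mm.

3185 mm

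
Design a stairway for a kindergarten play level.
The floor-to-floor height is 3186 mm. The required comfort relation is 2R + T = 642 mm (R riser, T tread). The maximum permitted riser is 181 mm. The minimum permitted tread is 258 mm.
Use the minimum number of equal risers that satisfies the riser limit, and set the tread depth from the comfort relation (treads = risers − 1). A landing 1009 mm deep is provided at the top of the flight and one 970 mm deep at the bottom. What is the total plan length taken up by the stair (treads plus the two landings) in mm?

6875 mm

3186 / 181 = 17.602 → round up to 18 risers.
R = 3186 ÷ 18 = 177 mm.
T = 642 − 2·177 = 288 mm, which satisfies the 258 mm minimum.
Treads = 18 − 1 = 17; going = 17 × 288 = 4896 mm.
Enclosure = 4896 + 1009 + 970 = 6875 mm.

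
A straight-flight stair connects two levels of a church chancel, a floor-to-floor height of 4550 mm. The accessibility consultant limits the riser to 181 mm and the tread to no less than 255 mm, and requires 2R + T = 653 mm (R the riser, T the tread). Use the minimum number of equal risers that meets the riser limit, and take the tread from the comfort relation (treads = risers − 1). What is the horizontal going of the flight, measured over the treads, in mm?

7575 mm

⌈4550/181⌉ = 26 risers.
Each riser is 4550/26 = 175 mm (≤ 181 mm).
T = 653 − 2·175 = 303 mm, which satisfies the 255 mm minimum.
26 risers give 25 treads; going = 25 × 303 = 7575 mm.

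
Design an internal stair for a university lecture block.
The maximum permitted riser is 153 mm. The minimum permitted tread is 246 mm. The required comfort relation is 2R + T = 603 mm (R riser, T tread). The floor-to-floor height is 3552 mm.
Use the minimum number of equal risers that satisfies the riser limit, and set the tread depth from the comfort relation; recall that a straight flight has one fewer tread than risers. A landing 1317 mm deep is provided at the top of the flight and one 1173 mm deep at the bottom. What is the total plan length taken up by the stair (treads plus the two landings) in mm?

3552 / 153 = 23.22, so 24 risers are needed.
Riser R = 3552 / 24 = 148 mm, within the 153 mm limit.
From 2R + T = 603: T = 603 − 296 = 307 mm.
Going = (24 − 1) × 307 = 7061 mm.
Enclosure = 7061 + 1317 + 1173 = 9551 mm.

9551 mm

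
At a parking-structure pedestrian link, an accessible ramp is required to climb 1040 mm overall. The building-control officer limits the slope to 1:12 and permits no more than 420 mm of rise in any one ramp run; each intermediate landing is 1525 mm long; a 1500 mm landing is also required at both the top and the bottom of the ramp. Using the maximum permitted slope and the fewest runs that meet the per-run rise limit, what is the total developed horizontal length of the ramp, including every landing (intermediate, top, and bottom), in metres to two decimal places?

1040 / 420 = 2.48, so 3 ramp runs are needed. That means 2 intermediate landings.
Ramp run (horizontal) at 1:12: 1040 × 12 = 12480 mm.
Intermediate landings: 2 × 1525 = 3050 mm.
Top and bottom landings: 2 × 1500 = 3000 mm.
Total = 12480 + 3050 + 3000 = 18530 mm.
= 18.53 m.

18.53 m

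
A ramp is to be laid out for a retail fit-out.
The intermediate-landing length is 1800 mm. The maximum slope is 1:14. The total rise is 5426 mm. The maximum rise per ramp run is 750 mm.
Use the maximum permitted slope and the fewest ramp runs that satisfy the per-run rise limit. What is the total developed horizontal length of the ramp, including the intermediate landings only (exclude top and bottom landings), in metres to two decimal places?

5426 / 750 = 7.23, so 8 ramp runs are needed. That means 7 intermediate landings.
Horizontal run for 5426 mm of rise at 1:14 is 5426 × 14 = 75964 mm.
Intermediate landings: 7 × 1800 = 12600 mm.
Developed length = 75964 + 12600 = 88564 mm.
= 88.56 m.

88.56 m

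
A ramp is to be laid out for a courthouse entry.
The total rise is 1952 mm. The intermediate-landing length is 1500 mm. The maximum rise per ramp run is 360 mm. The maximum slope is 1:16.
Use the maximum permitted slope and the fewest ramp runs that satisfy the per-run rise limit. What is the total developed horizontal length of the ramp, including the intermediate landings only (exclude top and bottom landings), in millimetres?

⌈1952/360⌉ = 6 ramp runs. That means 5 intermediate landings.
Horizontal run for 1952 mm of rise at 1:16 is 1952 × 16 = 31232 mm.
Intermediate landings: 5 × 1500 = 7500 mm.
Developed length = 31232 + 7500 = 38732 mm.

38732 mm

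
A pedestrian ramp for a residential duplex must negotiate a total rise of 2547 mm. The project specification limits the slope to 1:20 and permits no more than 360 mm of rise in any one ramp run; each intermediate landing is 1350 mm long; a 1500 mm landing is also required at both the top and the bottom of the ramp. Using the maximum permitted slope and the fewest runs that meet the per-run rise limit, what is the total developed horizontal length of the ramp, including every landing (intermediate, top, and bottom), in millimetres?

63390 mm

⌈2547/360⌉ = 8 ramp runs. That means 7 intermediate landings.
Horizontal run for 2547 mm of rise at 1:20 is 2547 × 20 = 50940 mm.
Intermediate landings: 7 × 1350 = 9450 mm.
Top and bottom landings: 2 × 1500 = 3000 mm.
Total = 50940 + 9450 + 3000 = 63390 mm.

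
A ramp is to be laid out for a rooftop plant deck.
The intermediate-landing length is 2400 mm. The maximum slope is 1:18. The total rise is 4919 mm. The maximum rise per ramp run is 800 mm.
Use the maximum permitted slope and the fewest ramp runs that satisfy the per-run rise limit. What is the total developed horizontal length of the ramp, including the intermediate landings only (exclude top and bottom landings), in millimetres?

4919 / 800 = 6.15, so 7 ramp runs are needed. That means 6 intermediate landings.
Horizontal run for 4919 mm of rise at 1:18 is 4919 × 18 = 88542 mm.
Intermediate landings: 6 × 2400 = 14400 mm.
Total developed length = 88542 + 14400 = 102942 mm.

102942 mm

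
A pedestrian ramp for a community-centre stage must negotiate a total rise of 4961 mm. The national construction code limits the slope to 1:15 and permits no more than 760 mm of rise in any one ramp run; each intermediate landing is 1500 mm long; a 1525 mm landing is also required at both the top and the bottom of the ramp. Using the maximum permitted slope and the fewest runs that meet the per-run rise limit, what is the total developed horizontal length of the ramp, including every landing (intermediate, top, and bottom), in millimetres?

86465 mm

4961 / 760 = 6.53, so 7 ramp runs are needed. That means 6 intermediate landings.
Ramp run (horizontal) at 1:15: 4961 × 15 = 74415 mm.
6 intermediate landings contribute 6 × 1500 = 9000 mm.
Top and bottom landings: 2 × 1525 = 3050 mm.
Total = 74415 + 9000 + 3050 = 86465 mm.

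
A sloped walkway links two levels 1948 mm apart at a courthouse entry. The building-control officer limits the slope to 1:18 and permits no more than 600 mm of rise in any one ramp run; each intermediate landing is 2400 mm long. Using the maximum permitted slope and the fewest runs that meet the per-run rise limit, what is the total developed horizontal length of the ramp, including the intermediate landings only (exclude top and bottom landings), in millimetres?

42264 mm

⌈1948/600⌉ = 4 ramp runs. That means 3 intermediate landings.
Ramp run (horizontal) at 1:18: 1948 × 18 = 35064 mm.
3 intermediate landings contribute 3 × 2400 = 7200 mm.
Developed length = 35064 + 7200 = 42264 mm.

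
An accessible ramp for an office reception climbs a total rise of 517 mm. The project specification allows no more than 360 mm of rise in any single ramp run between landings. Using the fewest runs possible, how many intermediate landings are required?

At most 360 each: 517/360 = 1.44, giving 2 ramp runs.
2 runs are separated by 1 intermediate landings.

1 intermediate landings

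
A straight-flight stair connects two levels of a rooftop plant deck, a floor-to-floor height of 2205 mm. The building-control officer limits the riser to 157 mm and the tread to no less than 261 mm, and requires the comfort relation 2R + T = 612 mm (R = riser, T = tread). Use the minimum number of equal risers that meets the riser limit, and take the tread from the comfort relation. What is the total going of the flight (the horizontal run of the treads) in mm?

4452 mm

At most 157 each: 2205/157 = 14.04, giving 15 risers.
Each riser is 2205/15 = 147 mm (≤ 157 mm).
From 2R + T = 612: T = 612 − 294 = 318 mm.
Treads = 15 − 1 = 14; going = 14 × 318 = 4452 mm.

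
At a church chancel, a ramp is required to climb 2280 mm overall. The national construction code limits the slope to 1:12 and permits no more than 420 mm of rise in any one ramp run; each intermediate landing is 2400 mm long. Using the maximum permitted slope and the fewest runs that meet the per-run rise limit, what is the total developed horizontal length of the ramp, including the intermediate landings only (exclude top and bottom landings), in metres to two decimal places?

39.36 m

2280 / 420 = 5.429 → round up to 6 ramp runs. That means 5 intermediate landings.
Ramp run (horizontal) at 1:12: 2280 × 12 = 27360 mm.
Intermediate landings: 5 × 2400 = 12000 mm.
Developed length = 27360 + 12000 = 39360 mm.
= 39.36 m.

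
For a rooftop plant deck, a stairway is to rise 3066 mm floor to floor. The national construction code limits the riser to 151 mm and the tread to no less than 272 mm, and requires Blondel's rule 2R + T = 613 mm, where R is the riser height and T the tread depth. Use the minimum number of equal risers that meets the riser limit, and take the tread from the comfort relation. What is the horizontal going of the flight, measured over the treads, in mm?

6420 mm

3066 / 151 = 20.305 → round up to 21 risers.
Each riser is 3066/21 = 146 mm (≤ 151 mm).
From 2R + T = 613: T = 613 − 292 = 321 mm.
Treads = 21 − 1 = 20; going = 20 × 321 = 6420 mm.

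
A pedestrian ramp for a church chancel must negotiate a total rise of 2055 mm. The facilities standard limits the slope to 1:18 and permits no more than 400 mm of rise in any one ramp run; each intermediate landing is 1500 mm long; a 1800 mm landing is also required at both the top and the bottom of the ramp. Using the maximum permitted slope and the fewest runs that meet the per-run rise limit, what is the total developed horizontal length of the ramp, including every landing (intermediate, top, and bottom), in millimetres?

⌈2055/400⌉ = 6 ramp runs. That means 5 intermediate landings.
Horizontal run for 2055 mm of rise at 1:18 is 2055 × 18 = 36990 mm.
Intermediate landings: 5 × 1500 = 7500 mm.
Top and bottom landings: 2 × 1800 = 3600 mm.
Total = 36990 + 7500 + 3600 = 48090 mm.

48090 mm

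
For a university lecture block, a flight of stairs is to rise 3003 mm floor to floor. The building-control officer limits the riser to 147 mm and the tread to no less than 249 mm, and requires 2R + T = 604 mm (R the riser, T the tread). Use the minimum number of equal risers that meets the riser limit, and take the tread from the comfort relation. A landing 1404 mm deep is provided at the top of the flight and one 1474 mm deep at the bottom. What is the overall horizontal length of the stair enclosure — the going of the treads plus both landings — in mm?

9238 mm

⌈3003/147⌉ = 21 risers.
R = 3003 ÷ 21 = 143 mm.
Tread T = 604 − 2 × 143 = 318 mm (≥ 249 mm).
Going = (21 − 1) × 318 = 6360 mm.
Enclosure = 6360 + 1404 + 1474 = 9238 mm.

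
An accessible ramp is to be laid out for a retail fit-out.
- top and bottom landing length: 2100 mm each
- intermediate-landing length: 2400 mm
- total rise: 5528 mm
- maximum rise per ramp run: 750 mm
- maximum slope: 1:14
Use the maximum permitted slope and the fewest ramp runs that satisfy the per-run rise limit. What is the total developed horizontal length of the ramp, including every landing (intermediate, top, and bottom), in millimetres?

5528 / 750 = 7.371 → round up to 8 ramp runs. That means 7 intermediate landings.
Ramp run (horizontal) at 1:14: 5528 × 14 = 77392 mm.
Intermediate landings: 7 × 2400 = 16800 mm.
Top and bottom landings: 2 × 2100 = 4200 mm.
Total = 77392 + 16800 + 4200 = 98392 mm.

98392 mm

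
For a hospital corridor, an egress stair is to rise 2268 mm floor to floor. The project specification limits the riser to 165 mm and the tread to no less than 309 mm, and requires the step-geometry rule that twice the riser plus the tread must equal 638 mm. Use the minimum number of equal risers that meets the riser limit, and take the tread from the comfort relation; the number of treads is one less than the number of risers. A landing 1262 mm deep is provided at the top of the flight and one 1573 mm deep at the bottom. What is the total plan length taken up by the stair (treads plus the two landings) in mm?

⌈2268/165⌉ = 14 risers.
Riser R = 2268 / 14 = 162 mm, within the 165 mm limit.
T = 638 − 2·162 = 314 mm, which satisfies the 309 mm minimum.
14 risers give 13 treads; going = 13 × 314 = 4082 mm.
Add landings: 4082 + 1262 + 1573 = 6917 mm.

6917 mm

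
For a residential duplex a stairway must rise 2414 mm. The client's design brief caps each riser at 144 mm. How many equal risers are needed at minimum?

17 risers

2414 / 144 = 16.764 → round up to 17 risers.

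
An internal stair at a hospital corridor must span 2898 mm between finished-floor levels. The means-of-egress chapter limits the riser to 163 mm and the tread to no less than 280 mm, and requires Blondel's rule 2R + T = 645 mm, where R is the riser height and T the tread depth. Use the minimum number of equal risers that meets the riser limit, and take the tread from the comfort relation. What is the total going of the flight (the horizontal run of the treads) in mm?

At most 163 each: 2898/163 = 17.78, giving 18 risers.
Riser R = 2898 / 18 = 161 mm, within the 163 mm limit.
From 2R + T = 645: T = 645 − 322 = 323 mm.
Going = (18 − 1) × 323 = 5491 mm.

5491 mm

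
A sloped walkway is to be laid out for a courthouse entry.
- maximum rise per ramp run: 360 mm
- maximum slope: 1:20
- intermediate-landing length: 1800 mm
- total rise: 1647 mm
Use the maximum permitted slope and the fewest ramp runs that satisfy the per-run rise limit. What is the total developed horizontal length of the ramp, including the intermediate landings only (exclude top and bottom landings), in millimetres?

⌈1647/360⌉ = 5 ramp runs. That means 4 intermediate landings.
Ramp run (horizontal) at 1:20: 1647 × 20 = 32940 mm.
4 intermediate landings contribute 4 × 1800 = 7200 mm.
Developed length = 32940 + 7200 = 40140 mm.

40140 mm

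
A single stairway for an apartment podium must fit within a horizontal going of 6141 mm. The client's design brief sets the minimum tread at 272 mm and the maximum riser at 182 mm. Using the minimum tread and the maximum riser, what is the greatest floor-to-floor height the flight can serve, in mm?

4186 mm

Treads that fit: ⌊6141 / 272⌋ = 22.
Risers = treads + 1 = 23.
Maximum height = 23 × 182 = 4186 mm.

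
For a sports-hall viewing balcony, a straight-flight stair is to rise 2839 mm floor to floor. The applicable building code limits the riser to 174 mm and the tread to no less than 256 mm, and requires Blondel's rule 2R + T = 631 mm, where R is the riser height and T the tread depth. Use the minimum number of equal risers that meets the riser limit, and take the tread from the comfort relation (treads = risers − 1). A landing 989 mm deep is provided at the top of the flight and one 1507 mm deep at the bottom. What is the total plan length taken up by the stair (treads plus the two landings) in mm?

2839 / 174 = 16.316 → round up to 17 risers.
Each riser is 2839/17 = 167 mm (≤ 174 mm).
T = 631 − 2·167 = 297 mm, which satisfies the 256 mm minimum.
Treads = 17 − 1 = 16; going = 16 × 297 = 4752 mm.
Add landings: 4752 + 989 + 1507 = 7248 mm.

7248 mm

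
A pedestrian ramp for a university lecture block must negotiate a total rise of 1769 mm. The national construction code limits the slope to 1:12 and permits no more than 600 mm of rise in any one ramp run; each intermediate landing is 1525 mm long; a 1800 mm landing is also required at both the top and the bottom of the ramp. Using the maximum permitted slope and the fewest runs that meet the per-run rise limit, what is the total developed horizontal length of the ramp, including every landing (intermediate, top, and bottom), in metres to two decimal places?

27.88 m

⌈1769/600⌉ = 3 ramp runs. That means 2 intermediate landings.
Horizontal run for 1769 mm of rise at 1:12 is 1769 × 12 = 21228 mm.
Intermediate landings: 2 × 1525 = 3050 mm.
Top and bottom landings: 2 × 1800 = 3600 mm.
Total = 21228 + 3050 + 3600 = 27878 mm.
= 27.88 m.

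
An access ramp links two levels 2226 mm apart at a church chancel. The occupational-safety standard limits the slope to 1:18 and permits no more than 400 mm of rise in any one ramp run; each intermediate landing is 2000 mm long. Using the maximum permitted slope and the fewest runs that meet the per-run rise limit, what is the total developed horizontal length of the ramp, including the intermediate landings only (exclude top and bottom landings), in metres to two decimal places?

50.07 m

2226 / 400 = 5.565 → round up to 6 ramp runs. That means 5 intermediate landings.
Ramp run (horizontal) at 1:18: 2226 × 18 = 40068 mm.
5 intermediate landings contribute 5 × 2000 = 10000 mm.
Developed length = 40068 + 10000 = 50068 mm.
= 50.07 m.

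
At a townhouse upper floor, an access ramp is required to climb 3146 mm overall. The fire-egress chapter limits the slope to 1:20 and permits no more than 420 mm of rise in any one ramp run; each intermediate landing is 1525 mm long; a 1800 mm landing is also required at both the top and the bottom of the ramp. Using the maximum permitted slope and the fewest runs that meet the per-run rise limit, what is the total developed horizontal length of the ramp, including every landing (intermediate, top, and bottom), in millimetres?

77195 mm

At most 420 each: 3146/420 = 7.49, giving 8 ramp runs. That means 7 intermediate landings.
Horizontal run for 3146 mm of rise at 1:20 is 3146 × 20 = 62920 mm.
7 intermediate landings contribute 7 × 1525 = 10675 mm.
Top and bottom landings: 2 × 1800 = 3600 mm.
Total = 62920 + 10675 + 3600 = 77195 mm.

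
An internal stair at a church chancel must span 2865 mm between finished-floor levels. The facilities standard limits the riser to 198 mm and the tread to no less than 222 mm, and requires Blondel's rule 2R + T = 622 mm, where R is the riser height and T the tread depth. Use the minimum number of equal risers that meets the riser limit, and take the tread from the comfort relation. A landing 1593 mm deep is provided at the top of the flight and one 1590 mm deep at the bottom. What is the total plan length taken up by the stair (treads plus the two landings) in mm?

6543 mm

At most 198 each: 2865/198 = 14.47, giving 15 risers.
Each riser is 2865/15 = 191 mm (≤ 198 mm).
From 2R + T = 622: T = 622 − 382 = 240 mm.
Going = (15 − 1) × 240 = 3360 mm.
Add landings: 3360 + 1593 + 1590 = 6543 mm.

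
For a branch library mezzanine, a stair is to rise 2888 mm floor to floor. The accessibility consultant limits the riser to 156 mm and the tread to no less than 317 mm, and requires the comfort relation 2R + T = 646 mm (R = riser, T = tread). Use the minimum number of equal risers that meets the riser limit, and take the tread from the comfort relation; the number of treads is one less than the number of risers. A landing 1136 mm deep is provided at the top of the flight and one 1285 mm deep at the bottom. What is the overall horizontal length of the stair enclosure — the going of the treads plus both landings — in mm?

At most 156 each: 2888/156 = 18.51, giving 19 risers.
Each riser is 2888/19 = 152 mm (≤ 156 mm).
From 2R + T = 646: T = 646 − 304 = 342 mm.
19 risers give 18 treads; going = 18 × 342 = 6156 mm.
Enclosure = 6156 + 1136 + 1285 = 8577 mm.

8577 mm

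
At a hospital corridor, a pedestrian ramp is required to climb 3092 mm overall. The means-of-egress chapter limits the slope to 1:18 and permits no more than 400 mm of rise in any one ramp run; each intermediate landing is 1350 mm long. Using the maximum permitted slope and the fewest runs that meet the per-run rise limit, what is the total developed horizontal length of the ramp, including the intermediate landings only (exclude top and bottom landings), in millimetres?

3092 / 400 = 7.730 → round up to 8 ramp runs. That means 7 intermediate landings.
Horizontal run for 3092 mm of rise at 1:18 is 3092 × 18 = 55656 mm.
Intermediate landings: 7 × 1350 = 9450 mm.
Developed length = 55656 + 9450 = 65106 mm.

65106 mm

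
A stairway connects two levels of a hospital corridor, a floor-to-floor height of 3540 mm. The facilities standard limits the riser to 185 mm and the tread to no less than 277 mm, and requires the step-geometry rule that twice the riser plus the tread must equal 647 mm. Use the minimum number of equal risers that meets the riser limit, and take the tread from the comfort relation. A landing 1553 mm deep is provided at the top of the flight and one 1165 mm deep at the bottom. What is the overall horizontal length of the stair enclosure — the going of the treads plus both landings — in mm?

3540 / 185 = 19.14, so 20 risers are needed.
Riser R = 3540 / 20 = 177 mm, within the 185 mm limit.
T = 647 − 2·177 = 293 mm, which satisfies the 277 mm minimum.
20 risers give 19 treads; going = 19 × 293 = 5567 mm.
Add landings: 5567 + 1553 + 1165 = 8285 mm.

8285 mm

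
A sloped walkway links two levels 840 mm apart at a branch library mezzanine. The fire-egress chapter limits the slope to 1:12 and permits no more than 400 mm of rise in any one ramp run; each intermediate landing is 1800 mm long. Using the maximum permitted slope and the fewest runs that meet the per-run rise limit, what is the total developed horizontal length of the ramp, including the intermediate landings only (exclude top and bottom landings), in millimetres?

At most 400 each: 840/400 = 2.10, giving 3 ramp runs. That means 2 intermediate landings.
Horizontal run for 840 mm of rise at 1:12 is 840 × 12 = 10080 mm.
Intermediate landings: 2 × 1800 = 3600 mm.
Developed length = 10080 + 3600 = 13680 mm.

13680 mm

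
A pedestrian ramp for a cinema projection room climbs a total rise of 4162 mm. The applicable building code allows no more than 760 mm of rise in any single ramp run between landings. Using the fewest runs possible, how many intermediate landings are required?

5 intermediate landings

At most 760 each: 4162/760 = 5.48, giving 6 ramp runs.
6 runs are separated by 5 intermediate landings.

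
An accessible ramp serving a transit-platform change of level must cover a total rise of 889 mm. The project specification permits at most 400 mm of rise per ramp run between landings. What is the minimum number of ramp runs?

3 runs

889 / 400 = 2.22, so 3 ramp runs are needed.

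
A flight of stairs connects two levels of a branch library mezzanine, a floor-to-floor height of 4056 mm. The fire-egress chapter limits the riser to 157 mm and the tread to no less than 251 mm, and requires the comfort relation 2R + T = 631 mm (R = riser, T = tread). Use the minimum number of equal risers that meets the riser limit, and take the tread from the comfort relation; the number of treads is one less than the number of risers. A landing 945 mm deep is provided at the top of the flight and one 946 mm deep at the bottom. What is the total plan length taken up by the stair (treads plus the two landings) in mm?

4056 / 157 = 25.834 → round up to 26 risers.
Each riser is 4056/26 = 156 mm (≤ 157 mm).
T = 631 − 2·156 = 319 mm, which satisfies the 251 mm minimum.
26 risers give 25 treads; going = 25 × 319 = 7975 mm.
Add landings: 7975 + 945 + 946 = 9866 mm.

9866 mm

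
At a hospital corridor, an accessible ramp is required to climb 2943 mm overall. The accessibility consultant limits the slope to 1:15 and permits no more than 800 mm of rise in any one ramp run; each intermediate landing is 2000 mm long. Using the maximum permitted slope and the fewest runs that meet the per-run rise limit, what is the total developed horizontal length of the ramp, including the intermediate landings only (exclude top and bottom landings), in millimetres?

50145 mm

2943 / 800 = 3.679 → round up to 4 ramp runs. That means 3 intermediate landings.
Horizontal run for 2943 mm of rise at 1:15 is 2943 × 15 = 44145 mm.
Intermediate landings: 3 × 2000 = 6000 mm.
Total developed length = 44145 + 6000 = 50145 mm.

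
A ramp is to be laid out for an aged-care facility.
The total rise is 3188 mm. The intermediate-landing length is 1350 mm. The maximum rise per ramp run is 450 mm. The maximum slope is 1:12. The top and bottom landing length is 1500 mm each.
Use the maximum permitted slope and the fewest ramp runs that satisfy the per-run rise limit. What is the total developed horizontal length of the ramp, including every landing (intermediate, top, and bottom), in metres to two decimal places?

50.71 m

3188 / 450 = 7.08, so 8 ramp runs are needed. That means 7 intermediate landings.
Horizontal run for 3188 mm of rise at 1:12 is 3188 × 12 = 38256 mm.
Intermediate landings: 7 × 1350 = 9450 mm.
Top and bottom landings: 2 × 1500 = 3000 mm.
Total = 38256 + 9450 + 3000 = 50706 mm.
= 50.71 m.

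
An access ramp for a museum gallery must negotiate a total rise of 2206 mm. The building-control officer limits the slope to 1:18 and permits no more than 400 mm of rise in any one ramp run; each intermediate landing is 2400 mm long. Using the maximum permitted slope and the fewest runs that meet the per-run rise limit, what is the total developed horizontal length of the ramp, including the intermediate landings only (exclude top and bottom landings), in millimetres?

2206 / 400 = 5.515 → round up to 6 ramp runs. That means 5 intermediate landings.
Ramp run (horizontal) at 1:18: 2206 × 18 = 39708 mm.
5 intermediate landings contribute 5 × 2400 = 12000 mm.
Total developed length = 39708 + 12000 = 51708 mm.

51708 mm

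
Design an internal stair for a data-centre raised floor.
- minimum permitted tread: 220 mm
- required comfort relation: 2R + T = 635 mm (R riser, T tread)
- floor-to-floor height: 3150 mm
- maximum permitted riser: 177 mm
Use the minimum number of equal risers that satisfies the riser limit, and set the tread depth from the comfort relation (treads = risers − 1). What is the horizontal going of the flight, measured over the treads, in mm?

4845 mm

At most 177 each: 3150/177 = 17.80, giving 18 risers.
R = 3150 ÷ 18 = 175 mm.
From 2R + T = 635: T = 635 − 350 = 285 mm.
Going = (18 − 1) × 285 = 4845 mm.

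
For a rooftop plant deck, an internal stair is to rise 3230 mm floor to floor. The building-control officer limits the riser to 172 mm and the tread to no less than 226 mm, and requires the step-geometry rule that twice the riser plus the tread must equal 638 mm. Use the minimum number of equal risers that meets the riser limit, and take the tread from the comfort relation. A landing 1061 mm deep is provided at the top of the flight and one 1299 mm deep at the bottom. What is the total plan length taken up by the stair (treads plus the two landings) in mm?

7724 mm

⌈3230/172⌉ = 19 risers.
Each riser is 3230/19 = 170 mm (≤ 172 mm).
Tread T = 638 − 2 × 170 = 298 mm (≥ 226 mm).
Treads = 19 − 1 = 18; going = 18 × 298 = 5364 mm.
Add landings: 5364 + 1061 + 1299 = 7724 mm.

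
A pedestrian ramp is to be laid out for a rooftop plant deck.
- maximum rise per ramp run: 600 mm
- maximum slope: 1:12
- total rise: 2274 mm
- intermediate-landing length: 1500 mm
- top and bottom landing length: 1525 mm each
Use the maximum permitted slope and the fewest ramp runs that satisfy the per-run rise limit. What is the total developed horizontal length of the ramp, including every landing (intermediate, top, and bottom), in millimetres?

⌈2274/600⌉ = 4 ramp runs. That means 3 intermediate landings.
Horizontal run for 2274 mm of rise at 1:12 is 2274 × 12 = 27288 mm.
Intermediate landings: 3 × 1500 = 4500 mm.
Top and bottom landings: 2 × 1525 = 3050 mm.
Total = 27288 + 4500 + 3050 = 34838 mm.

34838 mm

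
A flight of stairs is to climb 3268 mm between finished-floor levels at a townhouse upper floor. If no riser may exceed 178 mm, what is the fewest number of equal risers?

19 risers

⌈3268/178⌉ = 19 risers.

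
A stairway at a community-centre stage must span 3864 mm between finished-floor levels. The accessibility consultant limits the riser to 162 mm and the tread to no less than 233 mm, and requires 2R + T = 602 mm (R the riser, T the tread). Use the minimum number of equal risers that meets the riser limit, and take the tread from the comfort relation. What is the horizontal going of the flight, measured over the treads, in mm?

6440 mm

3864 / 162 = 23.85, so 24 risers are needed.
R = 3864 ÷ 24 = 161 mm.
Tread T = 602 − 2 × 161 = 280 mm (≥ 233 mm).
Going = (24 − 1) × 280 = 6440 mm.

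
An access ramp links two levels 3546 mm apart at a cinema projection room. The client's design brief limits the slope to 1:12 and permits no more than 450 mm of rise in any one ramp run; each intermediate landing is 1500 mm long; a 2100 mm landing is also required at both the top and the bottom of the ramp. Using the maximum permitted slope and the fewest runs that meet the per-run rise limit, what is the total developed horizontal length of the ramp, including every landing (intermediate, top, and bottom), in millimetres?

At most 450 each: 3546/450 = 7.88, giving 8 ramp runs. That means 7 intermediate landings.
Ramp run (horizontal) at 1:12: 3546 × 12 = 42552 mm.
7 intermediate landings contribute 7 × 1500 = 10500 mm.
Top and bottom landings: 2 × 2100 = 4200 mm.
Total = 42552 + 10500 + 4200 = 57252 mm.

57252 mm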